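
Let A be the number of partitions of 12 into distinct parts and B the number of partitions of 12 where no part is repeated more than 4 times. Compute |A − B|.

Partitions of 12 into distinct parts: 15.
Partitions of 12 where no part is repeated more than 4 times: 60.
|15 − 60| = 45.

45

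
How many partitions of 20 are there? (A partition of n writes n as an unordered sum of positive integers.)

627

Counting exhaustively, 627 partitions satisfy the conditions.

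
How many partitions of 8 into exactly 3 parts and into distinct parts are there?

They are:
1+2+5
1+3+4
That's 2 in total.

2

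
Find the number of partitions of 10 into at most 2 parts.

The partitions of 10 that satisfy the conditions:
10
9+1
8+2
7+3
6+4
5+5
Counting gives 6.

6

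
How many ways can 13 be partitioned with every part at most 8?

89

Enumerating by decreasing first part gives 89 partitions in all.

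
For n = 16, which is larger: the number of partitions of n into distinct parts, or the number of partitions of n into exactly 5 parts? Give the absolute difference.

Partitions of 16 into distinct parts: 32.
Partitions of 16 into exactly 5 parts: 37.
|32 − 37| = 5.

5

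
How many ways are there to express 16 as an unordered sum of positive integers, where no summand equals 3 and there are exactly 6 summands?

They are:
11, 1, 1, 1, 1, 1
10, 2, 1, 1, 1, 1
9, 2, 2, 1, 1, 1
8, 4, 1, 1, 1, 1
8, 2, 2, 2, 1, 1
7, 5, 1, 1, 1, 1
7, 4, 2, 1, 1, 1
7, 2, 2, 2, 2, 1
6, 6, 1, 1, 1, 1
6, 5, 2, 1, 1, 1
6, 4, 2, 2, 1, 1
6, 2, 2, 2, 2, 2
5, 5, 2, 2, 1, 1
5, 4, 4, 1, 1, 1
5, 4, 2, 2, 2, 1
4, 4, 4, 2, 1, 1
4, 4, 2, 2, 2, 2
Counting gives 17.

17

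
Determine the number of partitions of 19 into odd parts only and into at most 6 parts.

Listing the qualifying partitions of 19:
19
1, 1, 17
1, 3, 15
1, 1, 1, 1, 15
1, 5, 13
3, 3, 13
1, 1, 1, 3, 13
1, 7, 11
3, 5, 11
1, 1, 1, 5, 11
1, 1, 3, 3, 11
1, 9, 9
3, 7, 9
1, 1, 1, 7, 9
5, 5, 9
1, 1, 3, 5, 9
1, 3, 3, 3, 9
5, 7, 7
1, 1, 3, 7, 7
1, 1, 5, 5, 7
1, 3, 3, 5, 7
3, 3, 3, 3, 7
1, 3, 5, 5, 5
3, 3, 3, 5, 5

24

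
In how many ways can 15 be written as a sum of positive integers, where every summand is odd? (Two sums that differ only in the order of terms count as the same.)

27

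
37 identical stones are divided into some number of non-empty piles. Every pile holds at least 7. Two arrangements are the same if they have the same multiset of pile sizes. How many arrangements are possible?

There are too many to list fully; the first 12 (by largest part) are:
37
7 + 30
8 + 29
9 + 28
10 + 27
11 + 26
12 + 25
13 + 24
14 + 23
7 + 7 + 23
15 + 22
7 + 8 + 22
…and 51 more, for 63 total.

63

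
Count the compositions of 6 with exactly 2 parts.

A composition of 6 into 2 positive parts is chosen by placing 1 dividers among the 5 gaps between 6 units: C(5,1) = 5.

5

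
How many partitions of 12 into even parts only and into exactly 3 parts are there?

3

Listing the qualifying partitions of 12:
8 + 2 + 2
6 + 4 + 2
4 + 4 + 4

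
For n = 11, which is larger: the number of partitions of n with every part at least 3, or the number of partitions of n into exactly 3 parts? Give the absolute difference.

Partitions of 11 with every part at least 3: 6.
Partitions of 11 into exactly 3 parts: 10.
|6 − 10| = 4.

4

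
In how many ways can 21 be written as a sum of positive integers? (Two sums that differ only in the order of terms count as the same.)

792

A full systematic count gives 792.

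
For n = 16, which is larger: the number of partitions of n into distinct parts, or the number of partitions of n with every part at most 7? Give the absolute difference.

Partitions of 16 into distinct parts: 32.
Partitions of 16 with every part at most 7: 164.
|32 − 164| = 132.

132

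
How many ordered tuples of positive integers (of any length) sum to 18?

There are 17 gaps and each independently is a cut or not, giving 2^17 = 131072.

131072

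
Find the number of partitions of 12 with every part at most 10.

75

Counting exhaustively, 75 partitions satisfy the conditions.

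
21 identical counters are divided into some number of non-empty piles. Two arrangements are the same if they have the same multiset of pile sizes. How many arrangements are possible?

A full systematic count gives 792.

792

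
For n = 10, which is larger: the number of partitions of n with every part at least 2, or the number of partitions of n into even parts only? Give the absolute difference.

Partitions of 10 with every part at least 2: 12.
Partitions of 10 into even parts only: 7.
|12 − 7| = 5.

5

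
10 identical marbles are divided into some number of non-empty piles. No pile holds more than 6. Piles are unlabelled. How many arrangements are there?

35

There are too many to list fully; the first 12 (by largest part) are:
6 + 4
6 + 3 + 1
6 + 2 + 2
6 + 2 + 1 + 1
6 + 1 + 1 + 1 + 1
5 + 5
5 + 4 + 1
5 + 3 + 2
5 + 3 + 1 + 1
5 + 2 + 2 + 1
5 + 2 + 1 + 1 + 1
5 + 1 + 1 + 1 + 1 + 1
…and 23 more, for 35 total.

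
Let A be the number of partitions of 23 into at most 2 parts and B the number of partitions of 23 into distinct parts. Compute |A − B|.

92

Partitions of 23 into at most 2 parts: 12.
Partitions of 23 into distinct parts: 104.
|12 − 104| = 92.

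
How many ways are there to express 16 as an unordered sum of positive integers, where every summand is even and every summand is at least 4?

The partitions of 16 that satisfy the conditions:
16
4+12
6+10
8+8
4+4+8
4+6+6
4+4+4+4
That's 7 in total.

7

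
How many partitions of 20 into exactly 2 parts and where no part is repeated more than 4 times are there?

They are:
19, 1
18, 2
17, 3
16, 4
15, 5
14, 6
13, 7
12, 8
11, 9
10, 10

10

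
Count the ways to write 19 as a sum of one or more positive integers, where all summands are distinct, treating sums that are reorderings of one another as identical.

A partial list (first 12 by largest part):
19
18 + 1
17 + 2
16 + 3
16 + 2 + 1
15 + 4
15 + 3 + 1
14 + 5
14 + 4 + 1
14 + 3 + 2
13 + 6
13 + 5 + 1
…and 42 more, for 54 total.

54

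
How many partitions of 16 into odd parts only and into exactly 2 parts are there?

4

They are:
15 + 1
13 + 3
11 + 5
9 + 7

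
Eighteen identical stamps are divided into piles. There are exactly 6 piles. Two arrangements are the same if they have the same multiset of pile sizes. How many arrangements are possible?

58

There are too many to list fully; the first 12 (by largest part) are:
13+1+1+1+1+1
12+2+1+1+1+1
11+3+1+1+1+1
11+2+2+1+1+1
10+4+1+1+1+1
10+3+2+1+1+1
10+2+2+2+1+1
9+5+1+1+1+1
9+4+2+1+1+1
9+3+3+1+1+1
9+3+2+2+1+1
9+2+2+2+2+1
…and 46 more, for 58 total.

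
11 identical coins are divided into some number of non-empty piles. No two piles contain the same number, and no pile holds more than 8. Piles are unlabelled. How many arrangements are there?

9

They are:
3+8
1+2+8
4+7
1+3+7
5+6
1+4+6
2+3+6
2+4+5
1+2+3+5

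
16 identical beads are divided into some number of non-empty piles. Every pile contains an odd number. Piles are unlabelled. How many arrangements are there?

32

There are too many to list fully; the first 12 (by largest part) are:
1 + 15
3 + 13
1 + 1 + 1 + 13
5 + 11
1 + 1 + 3 + 11
1 + 1 + 1 + 1 + 1 + 11
7 + 9
1 + 1 + 5 + 9
1 + 3 + 3 + 9
1 + 1 + 1 + 1 + 3 + 9
1 + 1 + 1 + 1 + 1 + 1 + 1 + 9
1 + 1 + 7 + 7
…and 20 more, for 32 total.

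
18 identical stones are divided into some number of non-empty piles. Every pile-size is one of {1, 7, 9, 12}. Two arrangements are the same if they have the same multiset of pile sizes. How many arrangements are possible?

7

They are:
12 + 1 + 1 + 1 + 1 + 1 + 1
9 + 9
9 + 7 + 1 + 1
9 + 1 + 1 + 1 + 1 + 1 + 1 + 1 + 1 + 1
7 + 7 + 1 + 1 + 1 + 1
7 + 1 + 1 + 1 + 1 + 1 + 1 + 1 + 1 + 1 + 1 + 1
1 + 1 + 1 + 1 + 1 + 1 + 1 + 1 + 1 + 1 + 1 + 1 + 1 + 1 + 1 + 1 + 1 + 1
Counting gives 7.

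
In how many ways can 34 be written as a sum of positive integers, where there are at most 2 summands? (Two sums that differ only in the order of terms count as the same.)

Listing the qualifying partitions of 34:
34
1 + 33
2 + 32
3 + 31
4 + 30
5 + 29
6 + 28
7 + 27
8 + 26
9 + 25
10 + 24
11 + 23
12 + 22
13 + 21
14 + 20
15 + 19
16 + 18
17 + 17
That's 18 in total.

18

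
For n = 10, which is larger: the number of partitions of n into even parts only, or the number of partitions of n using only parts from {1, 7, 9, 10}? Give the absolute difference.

Partitions of 10 into even parts only: 7.
Partitions of 10 using only parts from {1, 7, 9, 10}: 4.
|7 − 4| = 3.

3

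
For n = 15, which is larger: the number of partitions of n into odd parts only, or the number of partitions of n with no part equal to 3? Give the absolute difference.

72

Partitions of 15 into odd parts only: 27.
Partitions of 15 with no part equal to 3: 99.
|27 − 99| = 72.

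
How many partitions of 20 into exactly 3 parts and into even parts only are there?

Enumerating:
16+2+2
14+4+2
12+6+2
12+4+4
10+8+2
10+6+4
8+8+4
8+6+6
That's 8 in total.

8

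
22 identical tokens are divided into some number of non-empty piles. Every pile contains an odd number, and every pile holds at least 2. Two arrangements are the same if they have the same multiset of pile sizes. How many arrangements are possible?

They are:
19, 3
17, 5
15, 7
13, 9
13, 3, 3, 3
11, 11
11, 5, 3, 3
9, 7, 3, 3
9, 5, 5, 3
7, 7, 5, 3
7, 5, 5, 5
7, 3, 3, 3, 3, 3
5, 5, 3, 3, 3, 3

13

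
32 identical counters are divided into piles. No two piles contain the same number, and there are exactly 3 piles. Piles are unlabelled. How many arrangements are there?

There are too many to list fully; the first 12 (by largest part) are:
29 + 2 + 1
28 + 3 + 1
27 + 4 + 1
27 + 3 + 2
26 + 5 + 1
26 + 4 + 2
25 + 6 + 1
25 + 5 + 2
25 + 4 + 3
24 + 7 + 1
24 + 6 + 2
24 + 5 + 3
…and 58 more, for 70 total.

70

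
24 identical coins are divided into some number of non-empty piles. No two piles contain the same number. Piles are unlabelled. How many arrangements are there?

Systematic enumeration (by largest part, then next-largest, …) yields 122.

122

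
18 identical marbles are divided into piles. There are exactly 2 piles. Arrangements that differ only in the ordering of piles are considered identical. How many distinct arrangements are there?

9

Enumerating:
17 + 1
16 + 2
15 + 3
14 + 4
13 + 5
12 + 6
11 + 7
10 + 8
9 + 9
Counting gives 9.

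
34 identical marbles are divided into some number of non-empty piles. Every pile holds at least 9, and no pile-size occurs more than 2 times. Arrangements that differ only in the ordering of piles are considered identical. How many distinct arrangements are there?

Listing the qualifying partitions of 34:
34
25, 9
24, 10
23, 11
22, 12
21, 13
20, 14
19, 15
18, 16
17, 17
16, 9, 9
15, 10, 9
14, 11, 9
14, 10, 10
13, 12, 9
13, 11, 10
12, 12, 10
12, 11, 11

18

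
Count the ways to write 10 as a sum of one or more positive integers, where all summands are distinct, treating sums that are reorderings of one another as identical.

10

Enumerating:
10
1 + 9
2 + 8
3 + 7
1 + 2 + 7
4 + 6
1 + 3 + 6
1 + 4 + 5
2 + 3 + 5
1 + 2 + 3 + 4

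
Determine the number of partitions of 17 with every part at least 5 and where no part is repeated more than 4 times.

7

They are:
17
12,5
11,6
10,7
9,8
7,5,5
6,6,5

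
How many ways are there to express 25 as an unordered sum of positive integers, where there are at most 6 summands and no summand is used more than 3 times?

576

Enumerating by decreasing first part gives 576 partitions in all.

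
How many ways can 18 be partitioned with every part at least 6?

6

They are:
18
12+6
11+7
10+8
9+9
6+6+6
Counting gives 6.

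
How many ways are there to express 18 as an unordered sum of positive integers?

385

Enumerating by decreasing first part gives 385 partitions in all.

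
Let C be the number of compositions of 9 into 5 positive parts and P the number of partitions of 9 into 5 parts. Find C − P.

Compositions: C(8,4) = 70.
Partitions of 9 into exactly 5 parts: 5.
Difference: 70 − 5 = 65.

65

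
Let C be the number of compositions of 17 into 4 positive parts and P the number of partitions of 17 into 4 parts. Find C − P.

Ordered (compositions into 4 parts): C(16,3) = 560.
Unordered (partitions into 4 parts): 39.
Difference: 560 − 39 = 521.

521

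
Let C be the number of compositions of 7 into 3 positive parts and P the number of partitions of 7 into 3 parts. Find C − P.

11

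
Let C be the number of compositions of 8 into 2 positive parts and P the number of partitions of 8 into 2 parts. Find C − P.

Ordered (compositions into 2 parts): C(7,1) = 7.
Unordered (partitions into 2 parts): 4.
Difference: 7 − 4 = 3.

3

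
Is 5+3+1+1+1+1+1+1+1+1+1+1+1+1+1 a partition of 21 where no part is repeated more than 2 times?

The parts sum to 21, and the condition 'no summand is used more than 2 times' is violated.

No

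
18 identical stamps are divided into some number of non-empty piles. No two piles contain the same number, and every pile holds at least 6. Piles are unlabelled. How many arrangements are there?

Listing the qualifying partitions of 18:
18
12 + 6
11 + 7
10 + 8
That's 4 in total.

4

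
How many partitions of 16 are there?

There are 231 such partitions.

231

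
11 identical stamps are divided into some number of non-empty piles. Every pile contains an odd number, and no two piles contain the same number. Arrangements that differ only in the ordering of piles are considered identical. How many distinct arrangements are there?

Listing the qualifying partitions of 11:
11
7+3+1

2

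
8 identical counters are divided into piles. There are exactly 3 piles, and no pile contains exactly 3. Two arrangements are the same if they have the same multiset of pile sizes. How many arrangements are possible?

3

They are:
6 + 1 + 1
5 + 2 + 1
4 + 2 + 2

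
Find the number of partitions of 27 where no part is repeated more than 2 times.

731

Systematic enumeration (by largest part, then next-largest, …) yields 731.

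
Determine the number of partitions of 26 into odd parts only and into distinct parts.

12

They are:
25, 1
23, 3
21, 5
19, 7
17, 9
17, 5, 3, 1
15, 11
15, 7, 3, 1
13, 9, 3, 1
13, 7, 5, 1
11, 9, 5, 1
11, 7, 5, 3
Counting gives 12.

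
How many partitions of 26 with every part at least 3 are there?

158

A full systematic count gives 158.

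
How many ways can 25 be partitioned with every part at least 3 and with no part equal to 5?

81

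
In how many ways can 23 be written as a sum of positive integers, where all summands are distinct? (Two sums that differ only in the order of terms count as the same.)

104

Enumerating by decreasing first part gives 104 partitions in all.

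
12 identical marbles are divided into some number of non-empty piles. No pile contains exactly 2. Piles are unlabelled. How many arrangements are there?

35

There are too many to list fully; the first 12 (by largest part) are:
12
11 + 1
10 + 1 + 1
9 + 3
9 + 1 + 1 + 1
8 + 4
8 + 3 + 1
8 + 1 + 1 + 1 + 1
7 + 5
7 + 4 + 1
7 + 3 + 1 + 1
7 + 1 + 1 + 1 + 1 + 1
…and 23 more, for 35 total.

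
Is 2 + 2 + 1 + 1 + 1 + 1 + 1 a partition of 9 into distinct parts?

No

The parts sum to 9, and the condition 'all summands are distinct' is violated.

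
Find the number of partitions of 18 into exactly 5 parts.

A partial list (first 12 by largest part):
14+1+1+1+1
13+2+1+1+1
12+3+1+1+1
12+2+2+1+1
11+4+1+1+1
11+3+2+1+1
11+2+2+2+1
10+5+1+1+1
10+4+2+1+1
10+3+3+1+1
10+3+2+2+1
10+2+2+2+2
…and 45 more, for 57 total.

57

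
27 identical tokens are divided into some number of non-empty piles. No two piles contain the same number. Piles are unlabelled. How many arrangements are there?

192

Direct enumeration gives 192 partitions.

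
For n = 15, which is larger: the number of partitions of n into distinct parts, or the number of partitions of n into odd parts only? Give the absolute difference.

0

Partitions of 15 into distinct parts: 27.
Partitions of 15 into odd parts only: 27.
|27 − 27| = 0.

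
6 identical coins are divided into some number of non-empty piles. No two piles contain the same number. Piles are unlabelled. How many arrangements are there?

The partitions of 6 that satisfy the conditions:
6
5,1
4,2
3,2,1

4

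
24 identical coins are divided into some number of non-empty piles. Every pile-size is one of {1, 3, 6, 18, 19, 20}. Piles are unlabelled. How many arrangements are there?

33

There are too many to list fully; the first 12 (by largest part) are:
20,3,1
20,1,1,1,1
19,3,1,1
19,1,1,1,1,1
18,6
18,3,3
18,3,1,1,1
18,1,1,1,1,1,1
6,6,6,6
6,6,6,3,3
6,6,6,3,1,1,1
6,6,6,1,1,1,1,1,1
…and 21 more, for 33 total.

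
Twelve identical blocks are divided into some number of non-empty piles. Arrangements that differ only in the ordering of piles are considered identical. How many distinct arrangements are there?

77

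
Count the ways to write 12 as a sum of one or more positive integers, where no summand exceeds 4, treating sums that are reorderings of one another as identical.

34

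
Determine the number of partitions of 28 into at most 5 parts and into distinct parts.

Systematic enumeration (by largest part, then next-largest, …) yields 207.

207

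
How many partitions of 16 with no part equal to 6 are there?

There are 189 such partitions.

189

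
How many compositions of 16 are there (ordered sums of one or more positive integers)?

There are 15 gaps and each independently is a cut or not, giving 2^15 = 32768.

32768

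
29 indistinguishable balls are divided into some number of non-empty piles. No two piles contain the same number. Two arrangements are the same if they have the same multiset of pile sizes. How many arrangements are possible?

256

Systematic enumeration (by largest part, then next-largest, …) yields 256.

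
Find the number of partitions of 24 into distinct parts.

122

Counting exhaustively, 122 partitions satisfy the conditions.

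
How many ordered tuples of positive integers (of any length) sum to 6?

32

There are 5 gaps and each independently is a cut or not, giving 2^5 = 32.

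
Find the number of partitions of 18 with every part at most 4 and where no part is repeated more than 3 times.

14

Listing the qualifying partitions of 18:
4+4+4+3+3
4+4+4+3+2+1
4+4+4+3+1+1+1
4+4+4+2+2+2
4+4+4+2+2+1+1
4+4+3+3+3+1
4+4+3+3+2+2
4+4+3+3+2+1+1
4+4+3+2+2+2+1
4+4+3+2+2+1+1+1
4+3+3+3+2+2+1
4+3+3+3+2+1+1+1
4+3+3+2+2+2+1+1
3+3+3+2+2+2+1+1+1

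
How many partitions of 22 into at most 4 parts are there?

Counting exhaustively, 136 partitions satisfy the conditions.

136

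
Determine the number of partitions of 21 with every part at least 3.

60

There are too many to list fully; the first 12 (by largest part) are:
21
3, 18
4, 17
5, 16
6, 15
3, 3, 15
7, 14
3, 4, 14
8, 13
3, 5, 13
4, 4, 13
9, 12
…and 48 more, for 60 total.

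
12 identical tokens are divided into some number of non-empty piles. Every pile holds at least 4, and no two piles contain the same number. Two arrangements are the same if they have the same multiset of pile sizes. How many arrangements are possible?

Enumerating:
12
8, 4
7, 5
That's 3 in total.

3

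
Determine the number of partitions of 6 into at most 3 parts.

The partitions of 6 that satisfy the conditions:
6
5, 1
4, 2
4, 1, 1
3, 3
3, 2, 1
2, 2, 2

7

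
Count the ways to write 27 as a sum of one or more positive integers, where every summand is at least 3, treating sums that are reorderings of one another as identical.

191

There are 191 such partitions.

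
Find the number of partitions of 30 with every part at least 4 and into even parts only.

41

A partial list (first 12 by largest part):
30
4, 26
6, 24
8, 22
4, 4, 22
10, 20
4, 6, 20
12, 18
4, 8, 18
6, 6, 18
4, 4, 4, 18
14, 16
…and 29 more, for 41 total.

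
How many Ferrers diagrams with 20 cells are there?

627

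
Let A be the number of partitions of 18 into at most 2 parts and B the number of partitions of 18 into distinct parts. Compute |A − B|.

Partitions of 18 into at most 2 parts: 10.
Partitions of 18 into distinct parts: 46.
|10 − 46| = 36.

36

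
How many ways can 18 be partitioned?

Direct enumeration gives 385 partitions.

385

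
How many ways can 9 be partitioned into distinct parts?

8

The partitions of 9 that satisfy the conditions:
9
8,1
7,2
6,3
6,2,1
5,4
5,3,1
4,3,2
Counting gives 8.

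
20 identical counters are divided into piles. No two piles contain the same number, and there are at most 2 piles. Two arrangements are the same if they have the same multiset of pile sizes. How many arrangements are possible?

10

They are:
20
19,1
18,2
17,3
16,4
15,5
14,6
13,7
12,8
11,9
That's 10 in total.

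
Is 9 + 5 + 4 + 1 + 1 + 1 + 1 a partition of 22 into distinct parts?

The parts sum to 22, and the condition 'all summands are distinct' is violated.

No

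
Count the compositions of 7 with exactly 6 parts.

6

Equivalently, choose which 5 of the 6 gaps become plus signs: C(6,5) = 6.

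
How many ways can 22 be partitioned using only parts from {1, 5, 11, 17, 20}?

Enumerating:
20+1+1
17+5
17+1+1+1+1+1
11+11
11+5+5+1
11+5+1+1+1+1+1+1
11+1+1+1+1+1+1+1+1+1+1+1
5+5+5+5+1+1
5+5+5+1+1+1+1+1+1+1
5+5+1+1+1+1+1+1+1+1+1+1+1+1
5+1+1+1+1+1+1+1+1+1+1+1+1+1+1+1+1+1
1+1+1+1+1+1+1+1+1+1+1+1+1+1+1+1+1+1+1+1+1+1
Counting gives 12.

12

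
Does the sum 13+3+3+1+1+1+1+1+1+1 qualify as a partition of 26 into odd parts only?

The parts sum to 26, and the condition 'every summand is odd' holds.

Yes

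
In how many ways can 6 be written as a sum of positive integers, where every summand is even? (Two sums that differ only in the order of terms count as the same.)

Enumerating:
6
4 + 2
2 + 2 + 2

3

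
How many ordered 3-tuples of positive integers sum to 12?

55

Equivalently, choose which 2 of the 11 gaps become plus signs: C(11,2) = 55.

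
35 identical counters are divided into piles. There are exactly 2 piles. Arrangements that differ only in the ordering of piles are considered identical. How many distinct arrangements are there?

They are:
34 + 1
33 + 2
32 + 3
31 + 4
30 + 5
29 + 6
28 + 7
27 + 8
26 + 9
25 + 10
24 + 11
23 + 12
22 + 13
21 + 14
20 + 15
19 + 16
18 + 17
That's 17 in total.

17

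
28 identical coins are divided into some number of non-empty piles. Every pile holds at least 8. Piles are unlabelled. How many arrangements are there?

12

They are:
28
20,8
19,9
18,10
17,11
16,12
15,13
14,14
12,8,8
11,9,8
10,10,8
10,9,9
That's 12 in total.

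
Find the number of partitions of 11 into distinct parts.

12

Enumerating:
11
1 + 10
2 + 9
3 + 8
1 + 2 + 8
4 + 7
1 + 3 + 7
5 + 6
1 + 4 + 6
2 + 3 + 6
2 + 4 + 5
1 + 2 + 3 + 5
Counting gives 12.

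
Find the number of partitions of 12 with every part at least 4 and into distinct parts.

3

Listing the qualifying partitions of 12:
12
8,4
7,5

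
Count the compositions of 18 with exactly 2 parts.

Place 1 bars in the 17 internal gaps of a row of 18 dots: C(17,1) = 17.

17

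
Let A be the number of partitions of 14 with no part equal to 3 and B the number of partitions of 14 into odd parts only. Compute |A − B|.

57

Partitions of 14 with no part equal to 3: 79.
Partitions of 14 into odd parts only: 22.
|79 − 22| = 57.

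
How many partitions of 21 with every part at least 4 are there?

A partial list (first 12 by largest part):
21
17, 4
16, 5
15, 6
14, 7
13, 8
13, 4, 4
12, 9
12, 5, 4
11, 10
11, 6, 4
11, 5, 5
…and 15 more, for 27 total.

27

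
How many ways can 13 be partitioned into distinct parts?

18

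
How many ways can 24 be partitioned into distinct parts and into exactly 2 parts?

The partitions of 24 that satisfy the conditions:
23, 1
22, 2
21, 3
20, 4
19, 5
18, 6
17, 7
16, 8
15, 9
14, 10
13, 11

11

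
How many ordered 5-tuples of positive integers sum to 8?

35

Place 4 bars in the 7 internal gaps of a row of 8 dots: C(7,4) = 35.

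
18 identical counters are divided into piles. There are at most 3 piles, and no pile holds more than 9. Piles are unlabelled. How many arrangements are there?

12

They are:
9+9
1+8+9
2+7+9
3+6+9
4+5+9
2+8+8
3+7+8
4+6+8
5+5+8
4+7+7
5+6+7
6+6+6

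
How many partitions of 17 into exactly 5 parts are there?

47

There are too many to list fully; the first 12 (by largest part) are:
1, 1, 1, 1, 13
1, 1, 1, 2, 12
1, 1, 1, 3, 11
1, 1, 2, 2, 11
1, 1, 1, 4, 10
1, 1, 2, 3, 10
1, 2, 2, 2, 10
1, 1, 1, 5, 9
1, 1, 2, 4, 9
1, 1, 3, 3, 9
1, 2, 2, 3, 9
2, 2, 2, 2, 9
…and 35 more, for 47 total.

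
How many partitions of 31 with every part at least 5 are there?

80

Systematic enumeration (by largest part, then next-largest, …) yields 80.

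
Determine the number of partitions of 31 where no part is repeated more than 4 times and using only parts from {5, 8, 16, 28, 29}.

Listing the qualifying partitions of 31:
16, 5, 5, 5
8, 8, 5, 5, 5

2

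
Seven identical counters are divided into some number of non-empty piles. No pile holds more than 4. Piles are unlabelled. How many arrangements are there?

Enumerating:
4,3
4,2,1
4,1,1,1
3,3,1
3,2,2
3,2,1,1
3,1,1,1,1
2,2,2,1
2,2,1,1,1
2,1,1,1,1,1
1,1,1,1,1,1,1
That's 11 in total.

11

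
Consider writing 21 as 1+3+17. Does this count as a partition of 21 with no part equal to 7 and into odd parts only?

The parts sum to 21, and the condition 'no summand equals 7' holds; the condition 'every summand is odd' holds.

Yes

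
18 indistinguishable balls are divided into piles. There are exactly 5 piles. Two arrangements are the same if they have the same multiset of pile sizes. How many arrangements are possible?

57

A partial list (first 12 by largest part):
14, 1, 1, 1, 1
13, 2, 1, 1, 1
12, 3, 1, 1, 1
12, 2, 2, 1, 1
11, 4, 1, 1, 1
11, 3, 2, 1, 1
11, 2, 2, 2, 1
10, 5, 1, 1, 1
10, 4, 2, 1, 1
10, 3, 3, 1, 1
10, 3, 2, 2, 1
10, 2, 2, 2, 2
…and 45 more, for 57 total.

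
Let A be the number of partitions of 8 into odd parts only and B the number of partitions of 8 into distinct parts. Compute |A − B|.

0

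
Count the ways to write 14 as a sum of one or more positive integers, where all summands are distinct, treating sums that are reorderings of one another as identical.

22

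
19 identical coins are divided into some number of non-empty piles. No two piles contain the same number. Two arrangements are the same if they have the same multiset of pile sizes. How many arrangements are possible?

A partial list (first 12 by largest part):
19
18,1
17,2
16,3
16,2,1
15,4
15,3,1
14,5
14,4,1
14,3,2
13,6
13,5,1
…and 42 more, for 54 total.

54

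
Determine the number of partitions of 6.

11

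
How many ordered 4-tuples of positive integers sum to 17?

Place 3 bars in the 16 internal gaps of a row of 17 dots: C(16,3) = 560.

560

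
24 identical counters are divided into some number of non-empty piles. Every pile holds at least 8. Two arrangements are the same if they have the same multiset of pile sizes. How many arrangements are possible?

Enumerating:
24
16, 8
15, 9
14, 10
13, 11
12, 12
8, 8, 8

7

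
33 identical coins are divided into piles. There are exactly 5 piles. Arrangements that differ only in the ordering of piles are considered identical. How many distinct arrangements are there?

540

A full systematic count gives 540.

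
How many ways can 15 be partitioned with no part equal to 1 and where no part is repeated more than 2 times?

There are too many to list fully; the first 12 (by largest part) are:
15
2+13
3+12
4+11
2+2+11
5+10
2+3+10
6+9
2+4+9
3+3+9
7+8
2+5+8
…and 16 more, for 28 total.

28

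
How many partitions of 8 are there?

22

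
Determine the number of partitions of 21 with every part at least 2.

165

Direct enumeration gives 165 partitions.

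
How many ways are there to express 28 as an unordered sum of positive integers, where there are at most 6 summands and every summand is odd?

A full systematic count gives 85.

85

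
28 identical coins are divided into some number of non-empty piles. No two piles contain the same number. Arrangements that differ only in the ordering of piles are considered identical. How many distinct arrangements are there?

222

Systematic enumeration (by largest part, then next-largest, …) yields 222.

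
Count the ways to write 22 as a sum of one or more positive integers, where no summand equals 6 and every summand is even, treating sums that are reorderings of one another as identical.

34

There are too many to list fully; the first 12 (by largest part) are:
22
20, 2
18, 4
18, 2, 2
16, 4, 2
16, 2, 2, 2
14, 8
14, 4, 4
14, 4, 2, 2
14, 2, 2, 2, 2
12, 10
12, 8, 2
…and 22 more, for 34 total.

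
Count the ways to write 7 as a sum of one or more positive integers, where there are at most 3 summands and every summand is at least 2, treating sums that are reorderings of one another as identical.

4

They are:
7
5+2
4+3
3+2+2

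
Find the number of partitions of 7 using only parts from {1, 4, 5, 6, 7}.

5

The partitions of 7 that satisfy the conditions:
7
6+1
5+1+1
4+1+1+1
1+1+1+1+1+1+1
That's 5 in total.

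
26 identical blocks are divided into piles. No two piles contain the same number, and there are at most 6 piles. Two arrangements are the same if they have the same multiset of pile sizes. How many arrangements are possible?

Systematic enumeration (by largest part, then next-largest, …) yields 165.

165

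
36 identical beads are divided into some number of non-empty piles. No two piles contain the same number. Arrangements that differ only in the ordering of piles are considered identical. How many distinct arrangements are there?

668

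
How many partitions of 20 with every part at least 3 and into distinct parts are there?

20

Enumerating:
20
17 + 3
16 + 4
15 + 5
14 + 6
13 + 7
13 + 4 + 3
12 + 8
12 + 5 + 3
11 + 9
11 + 6 + 3
11 + 5 + 4
10 + 7 + 3
10 + 6 + 4
9 + 8 + 3
9 + 7 + 4
9 + 6 + 5
8 + 7 + 5
8 + 5 + 4 + 3
7 + 6 + 4 + 3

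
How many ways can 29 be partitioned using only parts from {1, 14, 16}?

Listing the qualifying partitions of 29:
16+1+1+1+1+1+1+1+1+1+1+1+1+1
14+14+1
14+1+1+1+1+1+1+1+1+1+1+1+1+1+1+1
1+1+1+1+1+1+1+1+1+1+1+1+1+1+1+1+1+1+1+1+1+1+1+1+1+1+1+1+1

4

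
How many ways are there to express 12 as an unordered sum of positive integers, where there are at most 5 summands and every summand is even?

Listing the qualifying partitions of 12:
12
2 + 10
4 + 8
2 + 2 + 8
6 + 6
2 + 4 + 6
2 + 2 + 2 + 6
4 + 4 + 4
2 + 2 + 4 + 4
2 + 2 + 2 + 2 + 4

10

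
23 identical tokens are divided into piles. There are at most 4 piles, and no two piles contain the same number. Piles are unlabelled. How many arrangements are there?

84

There are 84 such partitions.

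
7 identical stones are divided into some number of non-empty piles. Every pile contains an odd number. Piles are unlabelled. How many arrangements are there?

5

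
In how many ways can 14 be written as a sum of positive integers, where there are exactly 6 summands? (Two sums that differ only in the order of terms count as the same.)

20

Enumerating:
1+1+1+1+1+9
1+1+1+1+2+8
1+1+1+1+3+7
1+1+1+2+2+7
1+1+1+1+4+6
1+1+1+2+3+6
1+1+2+2+2+6
1+1+1+1+5+5
1+1+1+2+4+5
1+1+1+3+3+5
1+1+2+2+3+5
1+2+2+2+2+5
1+1+1+3+4+4
1+1+2+2+4+4
1+1+2+3+3+4
1+2+2+2+3+4
2+2+2+2+2+4
1+1+3+3+3+3
1+2+2+3+3+3
2+2+2+2+3+3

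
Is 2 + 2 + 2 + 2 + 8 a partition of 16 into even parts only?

Yes

The parts sum to 16, and the condition 'every summand is even' holds.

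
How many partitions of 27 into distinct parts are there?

192

A full systematic count gives 192.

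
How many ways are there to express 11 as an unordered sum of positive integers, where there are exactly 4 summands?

11

Enumerating:
8,1,1,1
7,2,1,1
6,3,1,1
6,2,2,1
5,4,1,1
5,3,2,1
5,2,2,2
4,4,2,1
4,3,3,1
4,3,2,2
3,3,3,2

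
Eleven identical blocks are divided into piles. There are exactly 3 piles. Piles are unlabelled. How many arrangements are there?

10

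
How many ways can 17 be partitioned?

297

Enumerating by decreasing first part gives 297 partitions in all.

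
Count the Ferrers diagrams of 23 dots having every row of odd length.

Direct enumeration gives 104 partitions.

104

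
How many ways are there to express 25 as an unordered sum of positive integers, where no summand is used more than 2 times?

Enumerating by decreasing first part gives 513 partitions in all.

513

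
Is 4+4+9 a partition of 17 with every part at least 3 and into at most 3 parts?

Yes

The parts sum to 17, and the condition 'every summand is at least 3' holds; the condition 'there are at most 3 summands' holds.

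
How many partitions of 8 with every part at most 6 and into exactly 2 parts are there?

3

Listing the qualifying partitions of 8:
2+6
3+5
4+4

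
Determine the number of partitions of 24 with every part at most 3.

There are too many to list fully; the first 12 (by largest part) are:
3 + 3 + 3 + 3 + 3 + 3 + 3 + 3
3 + 3 + 3 + 3 + 3 + 3 + 3 + 2 + 1
3 + 3 + 3 + 3 + 3 + 3 + 3 + 1 + 1 + 1
3 + 3 + 3 + 3 + 3 + 3 + 2 + 2 + 2
3 + 3 + 3 + 3 + 3 + 3 + 2 + 2 + 1 + 1
3 + 3 + 3 + 3 + 3 + 3 + 2 + 1 + 1 + 1 + 1
3 + 3 + 3 + 3 + 3 + 3 + 1 + 1 + 1 + 1 + 1 + 1
3 + 3 + 3 + 3 + 3 + 2 + 2 + 2 + 2 + 1
3 + 3 + 3 + 3 + 3 + 2 + 2 + 2 + 1 + 1 + 1
3 + 3 + 3 + 3 + 3 + 2 + 2 + 1 + 1 + 1 + 1 + 1
3 + 3 + 3 + 3 + 3 + 2 + 1 + 1 + 1 + 1 + 1 + 1 + 1
3 + 3 + 3 + 3 + 3 + 1 + 1 + 1 + 1 + 1 + 1 + 1 + 1 + 1
…and 49 more, for 61 total.

61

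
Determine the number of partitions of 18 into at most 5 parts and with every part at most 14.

Enumerating by decreasing first part gives 134 partitions in all.

134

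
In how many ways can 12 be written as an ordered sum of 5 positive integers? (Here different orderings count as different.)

Equivalently, choose which 4 of the 11 gaps become plus signs: C(11,4) = 330.

330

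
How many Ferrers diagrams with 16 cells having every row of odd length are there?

There are too many to list fully; the first 12 (by largest part) are:
15,1
13,3
13,1,1,1
11,5
11,3,1,1
11,1,1,1,1,1
9,7
9,5,1,1
9,3,3,1
9,3,1,1,1,1
9,1,1,1,1,1,1,1
7,7,1,1
…and 20 more, for 32 total.

32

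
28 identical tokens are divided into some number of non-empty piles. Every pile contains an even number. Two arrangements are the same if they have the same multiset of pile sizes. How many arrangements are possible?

Direct enumeration gives 135 partitions.

135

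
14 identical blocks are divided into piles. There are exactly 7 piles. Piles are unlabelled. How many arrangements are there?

15

They are:
8,1,1,1,1,1,1
7,2,1,1,1,1,1
6,3,1,1,1,1,1
6,2,2,1,1,1,1
5,4,1,1,1,1,1
5,3,2,1,1,1,1
5,2,2,2,1,1,1
4,4,2,1,1,1,1
4,3,3,1,1,1,1
4,3,2,2,1,1,1
4,2,2,2,2,1,1
3,3,3,2,1,1,1
3,3,2,2,2,1,1
3,2,2,2,2,2,1
2,2,2,2,2,2,2
That's 15 in total.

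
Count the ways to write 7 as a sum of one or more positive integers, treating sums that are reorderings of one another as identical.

15

The partitions of 7 that satisfy the conditions:
7
6+1
5+2
5+1+1
4+3
4+2+1
4+1+1+1
3+3+1
3+2+2
3+2+1+1
3+1+1+1+1
2+2+2+1
2+2+1+1+1
2+1+1+1+1+1
1+1+1+1+1+1+1
Counting gives 15.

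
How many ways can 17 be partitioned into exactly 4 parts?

39

There are too many to list fully; the first 12 (by largest part) are:
14 + 1 + 1 + 1
13 + 2 + 1 + 1
12 + 3 + 1 + 1
12 + 2 + 2 + 1
11 + 4 + 1 + 1
11 + 3 + 2 + 1
11 + 2 + 2 + 2
10 + 5 + 1 + 1
10 + 4 + 2 + 1
10 + 3 + 3 + 1
10 + 3 + 2 + 2
9 + 6 + 1 + 1
…and 27 more, for 39 total.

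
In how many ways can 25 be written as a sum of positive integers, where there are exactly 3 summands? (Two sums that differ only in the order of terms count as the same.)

There are too many to list fully; the first 12 (by largest part) are:
23, 1, 1
22, 2, 1
21, 3, 1
21, 2, 2
20, 4, 1
20, 3, 2
19, 5, 1
19, 4, 2
19, 3, 3
18, 6, 1
18, 5, 2
18, 4, 3
…and 40 more, for 52 total.

52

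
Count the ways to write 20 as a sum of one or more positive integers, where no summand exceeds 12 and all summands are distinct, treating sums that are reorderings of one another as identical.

There are too many to list fully; the first 12 (by largest part) are:
8+12
1+7+12
2+6+12
3+5+12
1+2+5+12
1+3+4+12
9+11
1+8+11
2+7+11
3+6+11
1+2+6+11
4+5+11
…and 33 more, for 45 total.

45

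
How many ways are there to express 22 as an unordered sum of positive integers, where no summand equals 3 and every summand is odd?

35

There are too many to list fully; the first 12 (by largest part) are:
21, 1
19, 1, 1, 1
17, 5
17, 1, 1, 1, 1, 1
15, 7
15, 5, 1, 1
15, 1, 1, 1, 1, 1, 1, 1
13, 9
13, 7, 1, 1
13, 5, 1, 1, 1, 1
13, 1, 1, 1, 1, 1, 1, 1, 1, 1
11, 11
…and 23 more, for 35 total.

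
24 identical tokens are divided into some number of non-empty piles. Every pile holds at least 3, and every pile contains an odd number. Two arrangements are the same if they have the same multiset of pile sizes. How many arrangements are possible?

18

Listing the qualifying partitions of 24:
21, 3
19, 5
17, 7
15, 9
15, 3, 3, 3
13, 11
13, 5, 3, 3
11, 7, 3, 3
11, 5, 5, 3
9, 9, 3, 3
9, 7, 5, 3
9, 5, 5, 5
9, 3, 3, 3, 3, 3
7, 7, 7, 3
7, 7, 5, 5
7, 5, 3, 3, 3, 3
5, 5, 5, 3, 3, 3
3, 3, 3, 3, 3, 3, 3, 3
That's 18 in total.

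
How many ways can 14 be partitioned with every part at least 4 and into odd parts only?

2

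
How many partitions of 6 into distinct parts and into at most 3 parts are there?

4

The partitions of 6 that satisfy the conditions:
6
1, 5
2, 4
1, 2, 3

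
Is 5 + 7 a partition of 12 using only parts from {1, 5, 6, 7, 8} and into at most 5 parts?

The parts sum to 12, and the condition 'each summand belongs to {1, 5, 6, 7, 8}' holds; the condition 'there are at most 5 summands' holds.

Yes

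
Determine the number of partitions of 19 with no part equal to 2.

193

Direct enumeration gives 193 partitions.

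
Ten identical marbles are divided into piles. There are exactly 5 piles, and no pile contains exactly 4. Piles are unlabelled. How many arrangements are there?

5

The partitions of 10 that satisfy the conditions:
6, 1, 1, 1, 1
5, 2, 1, 1, 1
3, 3, 2, 1, 1
3, 2, 2, 2, 1
2, 2, 2, 2, 2
That's 5 in total.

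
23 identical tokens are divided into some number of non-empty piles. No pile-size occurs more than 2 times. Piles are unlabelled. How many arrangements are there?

355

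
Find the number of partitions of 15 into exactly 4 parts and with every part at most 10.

25

They are:
1,1,3,10
1,2,2,10
1,1,4,9
1,2,3,9
2,2,2,9
1,1,5,8
1,2,4,8
1,3,3,8
2,2,3,8
1,1,6,7
1,2,5,7
1,3,4,7
2,2,4,7
2,3,3,7
1,2,6,6
1,3,5,6
2,2,5,6
1,4,4,6
2,3,4,6
3,3,3,6
1,4,5,5
2,3,5,5
2,4,4,5
3,3,4,5
3,4,4,4
That's 25 in total.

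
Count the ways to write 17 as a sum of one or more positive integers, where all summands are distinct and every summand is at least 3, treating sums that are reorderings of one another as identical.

Listing the qualifying partitions of 17:
17
14, 3
13, 4
12, 5
11, 6
10, 7
10, 4, 3
9, 8
9, 5, 3
8, 6, 3
8, 5, 4
7, 6, 4

12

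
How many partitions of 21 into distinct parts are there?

76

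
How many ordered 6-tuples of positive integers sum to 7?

6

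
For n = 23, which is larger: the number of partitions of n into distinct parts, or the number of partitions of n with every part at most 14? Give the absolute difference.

Partitions of 23 into distinct parts: 104.
Partitions of 23 with every part at most 14: 1188.
|104 − 1188| = 1084.

1084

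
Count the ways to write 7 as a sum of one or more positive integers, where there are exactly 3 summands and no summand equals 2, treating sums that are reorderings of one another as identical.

Enumerating:
5,1,1
3,3,1
Counting gives 2.

2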